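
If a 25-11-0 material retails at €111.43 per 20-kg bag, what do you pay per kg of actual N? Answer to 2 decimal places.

€22.29 per kg N

N in bag = 20 × 25% = 5 kg.
Cost per kg N = €111.43 / 5 = €22.2860.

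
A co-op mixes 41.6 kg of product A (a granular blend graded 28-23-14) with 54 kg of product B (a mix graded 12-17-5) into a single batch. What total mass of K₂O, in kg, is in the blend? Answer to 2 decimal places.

8.52 kg K₂O

K₂O mass = 14%×41.6 + 5%×54 = 8.524 kg.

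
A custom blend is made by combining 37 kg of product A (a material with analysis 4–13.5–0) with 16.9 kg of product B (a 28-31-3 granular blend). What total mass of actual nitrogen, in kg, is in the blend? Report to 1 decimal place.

6.2 kg N

N mass = 4%×37 + 28%×16.9 = 6.212 kg.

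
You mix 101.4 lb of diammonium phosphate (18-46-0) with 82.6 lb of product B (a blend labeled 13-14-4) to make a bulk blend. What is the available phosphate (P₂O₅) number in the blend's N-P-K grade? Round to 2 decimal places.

Total mass = 101.4 + 82.6 = 184 lb.
P₂O₅ mass = 46%×101.4 + 14%×82.6 = 58.208 lb.
% P₂O₅ = 58.208 / 184 = 31.6348%.

31.63% P₂O₅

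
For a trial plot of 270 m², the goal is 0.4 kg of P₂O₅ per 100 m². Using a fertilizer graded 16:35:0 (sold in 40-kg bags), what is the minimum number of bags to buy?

1 bags

Product per 100 m² = 0.4 / 35% = 1.14286 kg.
Total product = 1.14286 × 270 / 100 = 3.08571 kg.
Bags = ⌈3.08571 / 40⌉ = 1.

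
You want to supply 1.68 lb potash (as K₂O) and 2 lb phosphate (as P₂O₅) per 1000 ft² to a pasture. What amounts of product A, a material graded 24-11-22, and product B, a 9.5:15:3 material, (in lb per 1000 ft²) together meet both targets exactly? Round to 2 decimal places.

6.46 lb product A, 8.59 lb product B

Let a = lb of product A, b = lb of product B (per 1000 ft²).
K₂O: 0.22·a + 0.03·b = 1.68
P₂O₅: 0.11·a + 0.15·b = 2
Eliminate a: (row1) − 0.22/0.11·(row2) → -0.27·b = -2.32, so b = 8.59259.
Back-substitute: a = (1.68 − 0.03·8.59259) / 0.22 = 6.46465.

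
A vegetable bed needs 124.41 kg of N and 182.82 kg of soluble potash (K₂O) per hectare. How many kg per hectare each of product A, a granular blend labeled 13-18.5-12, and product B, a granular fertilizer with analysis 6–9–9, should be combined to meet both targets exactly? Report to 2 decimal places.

Per-hectare balance (a = product A, b = product B):
N: 0.13·a + 0.06·b = 124.41
K₂O: 0.12·a + 0.09·b = 182.82
Solving simultaneously: a = 50.6, b = 1963.867.

50.60 kg product A, 1963.87 kg product B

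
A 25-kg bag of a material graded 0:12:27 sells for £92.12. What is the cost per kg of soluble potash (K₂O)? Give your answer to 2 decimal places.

£13.65 per kg K₂O

K₂O in bag = 25 × 27% = 6.75 kg.
Cost per kg K₂O = £92.12 / 6.75 = £13.6474.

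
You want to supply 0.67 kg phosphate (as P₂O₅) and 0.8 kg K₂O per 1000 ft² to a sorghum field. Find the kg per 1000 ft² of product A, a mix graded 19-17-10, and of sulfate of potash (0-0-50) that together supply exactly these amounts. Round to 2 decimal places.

3.94 kg product A, 0.81 kg sulfate of potash

With a, b = kg per 1000 ft² of product A and sulfate of potash:
P₂O₅: 0.17·a + 0·b = 0.67
K₂O: 0.1·a + 0.5·b = 0.8
Solving simultaneously: a = 3.94118, b = 0.811765.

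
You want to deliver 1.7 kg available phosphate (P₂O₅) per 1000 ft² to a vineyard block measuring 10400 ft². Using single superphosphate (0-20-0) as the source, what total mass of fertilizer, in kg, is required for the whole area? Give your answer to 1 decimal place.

Product per 1000 ft² = 1.7 / 20% = 8.5 kg.
Total product = 8.5 × 10400 / 1000 = 88.4 kg.

88.4 kg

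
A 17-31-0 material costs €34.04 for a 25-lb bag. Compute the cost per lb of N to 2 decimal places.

N in bag = 25 × 17% = 4.25 lb.
Cost per lb N = €34.04 / 4.25 = €8.0094.

€8.01 per lb N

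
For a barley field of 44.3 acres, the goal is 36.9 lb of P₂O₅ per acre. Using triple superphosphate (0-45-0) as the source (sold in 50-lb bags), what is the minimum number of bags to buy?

Product per acre = 36.9 / 45% = 82 lb.
Total product = 82 × 44.3 = 3632.6 lb.
Bags = ⌈3632.6 / 50⌉ = 73.

73 bags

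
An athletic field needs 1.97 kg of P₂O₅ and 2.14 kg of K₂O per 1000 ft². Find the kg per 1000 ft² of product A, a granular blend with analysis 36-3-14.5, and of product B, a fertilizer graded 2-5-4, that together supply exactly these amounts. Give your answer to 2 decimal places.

Let a = kg of product A, b = kg of product B (per 1000 ft²).
P₂O₅: 0.03·a + 0.05·b = 1.97
K₂O: 0.145·a + 0.04·b = 2.14
Eliminate a: (row1) − 0.03/0.145·(row2) → 0.0417241·b = 1.52724, so b = 36.6033.
Back-substitute: a = (1.97 − 0.05·36.6033) / 0.03 = 4.66116.

4.66 kg product A, 36.60 kg product B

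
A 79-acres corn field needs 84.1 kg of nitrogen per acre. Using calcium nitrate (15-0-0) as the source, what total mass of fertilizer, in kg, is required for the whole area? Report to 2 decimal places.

Product per acre = 84.1 / 15% = 560.667 kg.
Total product = 560.667 × 79 = 44292.667 kg.

44292.67 kg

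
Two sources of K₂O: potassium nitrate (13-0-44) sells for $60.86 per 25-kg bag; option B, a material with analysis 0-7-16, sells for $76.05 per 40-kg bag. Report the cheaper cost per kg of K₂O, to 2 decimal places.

$5.53 per kg K₂O (potassium nitrate)

potassium nitrate: K₂O per bag = 25 × 44% = 11 kg; cost = 60.86 / 11 = $5.5327/kg K₂O.
option B: K₂O per bag = 40 × 16% = 6.4 kg; cost = 76.05 / 6.4 = $11.8828/kg K₂O.
potassium nitrate is cheaper.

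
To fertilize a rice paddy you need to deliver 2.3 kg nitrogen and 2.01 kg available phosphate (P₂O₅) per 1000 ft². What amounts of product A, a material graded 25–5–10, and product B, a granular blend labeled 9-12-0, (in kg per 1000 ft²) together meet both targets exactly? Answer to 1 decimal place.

With a, b = kg per 1000 ft² of product A and product B:
N: 0.25·a + 0.09·b = 2.3
P₂O₅: 0.05·a + 0.12·b = 2.01
Eliminate b: (row1) − 0.09/0.12·(row2) → 0.2125·a = 0.7925, so a = 3.72941.
Then b = (2.01 − 0.05·3.72941) / 0.12 = 15.1961.

3.7 kg product A, 15.2 kg product B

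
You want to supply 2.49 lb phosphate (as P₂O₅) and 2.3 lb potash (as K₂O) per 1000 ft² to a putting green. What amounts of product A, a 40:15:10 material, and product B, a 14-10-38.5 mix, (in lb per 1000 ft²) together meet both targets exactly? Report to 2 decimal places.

With a, b = lb per 1000 ft² of product A and product B:
P₂O₅: 0.15·a + 0.1·b = 2.49
K₂O: 0.1·a + 0.385·b = 2.3
Solving simultaneously: a = 15.2597, b = 2.01047.

15.26 lb product A, 2.01 lb product B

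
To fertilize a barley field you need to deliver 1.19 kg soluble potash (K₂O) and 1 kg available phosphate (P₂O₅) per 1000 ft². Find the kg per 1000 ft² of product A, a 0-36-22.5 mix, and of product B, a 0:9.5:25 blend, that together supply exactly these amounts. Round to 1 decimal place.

Let a = kg of product A, b = kg of product B (per 1000 ft²).
K₂O: 0.225·a + 0.25·b = 1.19
P₂O₅: 0.36·a + 0.095·b = 1
Eliminate a: (row1) − 0.225/0.36·(row2) → 0.190625·b = 0.565, so b = 2.96393.
Back-substitute: a = (1.19 − 0.25·2.96393) / 0.225 = 1.99563.

2.0 kg product A, 3.0 kg product B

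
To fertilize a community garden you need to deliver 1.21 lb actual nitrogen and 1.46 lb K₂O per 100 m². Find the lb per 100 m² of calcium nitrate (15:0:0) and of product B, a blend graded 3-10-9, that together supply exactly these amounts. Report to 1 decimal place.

4.8 lb calcium nitrate, 16.2 lb product B

Per-100 m² balance (a = calcium nitrate, b = product B):
N: 0.15·a + 0.03·b = 1.21
K₂O: 0·a + 0.09·b = 1.46
Solving simultaneously: a = 4.82222, b = 16.2222.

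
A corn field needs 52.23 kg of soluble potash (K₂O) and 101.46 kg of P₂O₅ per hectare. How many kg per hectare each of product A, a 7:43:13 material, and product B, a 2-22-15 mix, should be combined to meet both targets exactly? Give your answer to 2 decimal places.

Let a = kg of product A, b = kg of product B (per hectare).
K₂O: 0.13·a + 0.15·b = 52.23
P₂O₅: 0.43·a + 0.22·b = 101.46
From row1: a = (52.23 − 0.15·b) / 0.13.
Into row2: 0.43·(52.23 − 0.15·b)/0.13 + 0.22·b = 101.46 → b = 258.192, a = 103.855.

103.86 kg product A, 258.19 kg product B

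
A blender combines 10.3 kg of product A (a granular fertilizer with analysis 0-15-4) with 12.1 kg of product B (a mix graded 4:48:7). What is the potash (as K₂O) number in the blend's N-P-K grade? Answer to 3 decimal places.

Total mass = 10.3 + 12.1 = 22.4 kg.
K₂O mass = 4%×10.3 + 7%×12.1 = 1.259 kg.
% K₂O = 1.259 / 22.4 = 5.62054%.

5.621% K₂O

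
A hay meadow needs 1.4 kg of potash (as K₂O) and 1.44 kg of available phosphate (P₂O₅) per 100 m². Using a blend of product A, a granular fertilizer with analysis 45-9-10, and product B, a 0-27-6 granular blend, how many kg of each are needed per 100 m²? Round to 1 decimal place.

With a, b = kg per 100 m² of product A and product B:
K₂O: 0.1·a + 0.06·b = 1.4
P₂O₅: 0.09·a + 0.27·b = 1.44
Eliminate b: (row1) − 0.06/0.27·(row2) → 0.08·a = 1.08, so a = 13.5.
Then b = (1.44 − 0.09·13.5) / 0.27 = 0.833333.

13.5 kg product A, 0.8 kg product B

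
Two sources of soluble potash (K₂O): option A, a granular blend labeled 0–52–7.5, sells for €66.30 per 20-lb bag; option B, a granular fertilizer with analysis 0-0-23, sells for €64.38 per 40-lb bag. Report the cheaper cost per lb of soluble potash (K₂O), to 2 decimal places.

€7.00 per lb K₂O (option B)

option A: K₂O per bag = 20 × 7.5% = 1.5 lb; cost = 66.30 / 1.5 = €44.2000/lb K₂O.
option B: K₂O per bag = 40 × 23% = 9.2 lb; cost = 64.38 / 9.2 = €6.9978/lb K₂O.
option B is cheaper.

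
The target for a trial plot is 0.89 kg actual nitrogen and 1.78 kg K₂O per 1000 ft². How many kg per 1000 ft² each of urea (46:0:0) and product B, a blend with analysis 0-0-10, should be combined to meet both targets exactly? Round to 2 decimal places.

With a, b = kg per 1000 ft² of urea and product B:
N: 0.46·a + 0·b = 0.89
K₂O: 0·a + 0.1·b = 1.78
Solving simultaneously: a = 1.93478, b = 17.8.

1.93 kg urea, 17.80 kg product B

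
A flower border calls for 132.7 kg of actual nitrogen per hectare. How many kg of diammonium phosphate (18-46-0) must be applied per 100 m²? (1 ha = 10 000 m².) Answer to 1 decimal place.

7.4 kg of product per hundred sq m

Product per hectare = 132.7 / 18% = 737.222 kg.
Convert to per 100 m²: 737.222 × 0.01 = 7.37222 kg.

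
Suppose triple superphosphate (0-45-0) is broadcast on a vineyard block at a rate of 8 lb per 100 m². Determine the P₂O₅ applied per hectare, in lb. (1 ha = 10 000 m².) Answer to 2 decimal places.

360.00 lb P₂O₅ per hectare

P₂O₅ per 100 m² = 8 × 45% = 3.6 lb.
Convert to per hectare: 3.6 × 100 = 360 lb.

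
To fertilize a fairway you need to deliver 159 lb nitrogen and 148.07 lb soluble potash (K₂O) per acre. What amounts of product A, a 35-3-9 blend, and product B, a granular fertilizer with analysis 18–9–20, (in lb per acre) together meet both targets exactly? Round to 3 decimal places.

With a, b = lb per acre of product A and product B:
N: 0.35·a + 0.18·b = 159
K₂O: 0.09·a + 0.2·b = 148.07
Eliminate b: (row1) − 0.18/0.2·(row2) → 0.269·a = 25.737, so a = 95.6766.
Then b = (148.07 − 0.09·95.6766) / 0.2 = 697.2955.

95.677 lb product A, 697.296 lb product B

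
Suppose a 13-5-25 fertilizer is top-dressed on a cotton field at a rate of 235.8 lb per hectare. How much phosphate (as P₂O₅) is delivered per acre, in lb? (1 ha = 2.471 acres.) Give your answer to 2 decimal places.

P₂O₅ per hectare = 235.8 × 5% = 11.79 lb.
Convert to per acre: 11.79 × 0.404694 = 4.77135 lb.

4.77 lb P₂O₅ per acre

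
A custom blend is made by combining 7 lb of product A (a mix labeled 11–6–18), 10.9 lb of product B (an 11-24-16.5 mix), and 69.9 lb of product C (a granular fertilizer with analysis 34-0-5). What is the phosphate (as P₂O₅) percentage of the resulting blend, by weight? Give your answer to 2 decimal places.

Total mass = 7 + 10.9 + 69.9 = 87.8 lb.
P₂O₅ mass = 6%×7 + 24%×10.9 + 0%×69.9 = 3.036 lb.
% P₂O₅ = 3.036 / 87.8 = 3.45786%.

3.46% P₂O₅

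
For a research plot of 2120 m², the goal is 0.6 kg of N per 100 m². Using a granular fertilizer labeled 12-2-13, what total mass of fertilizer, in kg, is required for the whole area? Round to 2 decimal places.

Product per 100 m² = 0.6 / 12% = 5 kg.
Total product = 5 × 2120 / 100 = 106 kg.

106.00 kg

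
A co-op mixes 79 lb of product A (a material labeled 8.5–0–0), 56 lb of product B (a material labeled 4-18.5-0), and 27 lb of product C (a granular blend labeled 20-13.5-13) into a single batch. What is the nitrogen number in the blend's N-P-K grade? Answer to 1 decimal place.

Total mass = 79 + 56 + 27 = 162 lb.
N mass = 8.5%×79 + 4%×56 + 20%×27 = 14.355 lb.
% N = 14.355 / 162 = 8.86111%.

8.9% N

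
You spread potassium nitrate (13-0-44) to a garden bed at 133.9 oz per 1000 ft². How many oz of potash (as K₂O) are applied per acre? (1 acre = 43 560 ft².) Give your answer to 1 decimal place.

K₂O per 1000 ft² = 133.9 × 44% = 58.916 oz.
Convert to per acre: 58.916 × 43.56 = 2566.38 oz.

2566.4 oz K₂O per acre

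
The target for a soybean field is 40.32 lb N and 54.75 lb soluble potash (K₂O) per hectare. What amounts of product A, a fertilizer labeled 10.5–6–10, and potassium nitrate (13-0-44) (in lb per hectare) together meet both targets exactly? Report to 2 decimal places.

Let a = lb of product A, b = lb of potassium nitrate (per hectare).
N: 0.105·a + 0.13·b = 40.32
K₂O: 0.1·a + 0.44·b = 54.75
Eliminate b: (row1) − 0.13/0.44·(row2) → 0.0754545·a = 24.1439, so a = 319.979.
Then b = (54.75 − 0.1·319.979) / 0.44 = 51.7093.

319.98 lb product A, 51.71 lb potassium nitrate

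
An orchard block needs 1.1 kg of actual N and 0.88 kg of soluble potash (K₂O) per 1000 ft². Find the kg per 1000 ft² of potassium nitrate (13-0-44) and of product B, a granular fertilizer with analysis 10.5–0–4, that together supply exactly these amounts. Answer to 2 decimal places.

With a, b = kg per 1000 ft² of potassium nitrate and product B:
N: 0.13·a + 0.105·b = 1.1
K₂O: 0.44·a + 0.04·b = 0.88
Eliminate b: (row1) − 0.105/0.04·(row2) → -1.025·a = -1.21, so a = 1.18049.
Then b = (0.88 − 0.44·1.18049) / 0.04 = 9.01463.

1.18 kg potassium nitrate, 9.01 kg product B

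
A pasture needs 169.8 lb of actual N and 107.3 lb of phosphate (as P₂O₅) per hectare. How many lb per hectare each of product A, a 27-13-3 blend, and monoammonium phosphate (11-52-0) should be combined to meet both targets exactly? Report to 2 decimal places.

Per-hectare balance (a = product A, b = monoammonium phosphate):
N: 0.27·a + 0.11·b = 169.8
P₂O₅: 0.13·a + 0.52·b = 107.3
Eliminate a: (row1) − 0.27/0.13·(row2) → -0.97·b = -53.0538, so b = 54.6947.
Back-substitute: a = (169.8 − 0.11·54.6947) / 0.27 = 606.606.

606.61 lb product A, 54.69 lb monoammonium phosphate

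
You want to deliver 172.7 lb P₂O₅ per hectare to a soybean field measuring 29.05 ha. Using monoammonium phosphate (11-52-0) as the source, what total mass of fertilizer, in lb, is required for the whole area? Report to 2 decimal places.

9647.95 lb

Product per hectare = 172.7 / 52% = 332.115 lb.
Total product = 332.115 × 29.05 = 9647.952 lb.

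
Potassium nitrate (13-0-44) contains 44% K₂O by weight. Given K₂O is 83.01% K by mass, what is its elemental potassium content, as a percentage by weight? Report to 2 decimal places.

36.52% K

%K = 44 × 0.8301 = 36.5244%.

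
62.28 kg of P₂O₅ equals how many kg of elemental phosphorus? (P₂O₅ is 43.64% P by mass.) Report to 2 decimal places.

27.18 kg P

P = 62.28 × 0.4364 = 27.179 kg.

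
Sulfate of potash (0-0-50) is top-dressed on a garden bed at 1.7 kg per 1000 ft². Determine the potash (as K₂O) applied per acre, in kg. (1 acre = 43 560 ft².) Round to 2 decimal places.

K₂O per 1000 ft² = 1.7 × 50% = 0.85 kg.
Convert to per acre: 0.85 × 43.56 = 37.026 kg.

37.03 kg K₂O per acre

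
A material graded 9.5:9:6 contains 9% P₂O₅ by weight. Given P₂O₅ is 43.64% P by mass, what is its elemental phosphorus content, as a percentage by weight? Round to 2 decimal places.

%P = 9 × 0.4364 = 3.9276%.

3.93% P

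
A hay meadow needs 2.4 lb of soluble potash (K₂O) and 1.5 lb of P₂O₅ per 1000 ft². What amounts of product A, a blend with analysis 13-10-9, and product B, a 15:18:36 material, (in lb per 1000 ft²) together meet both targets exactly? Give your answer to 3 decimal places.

5.455 lb product A, 5.303 lb product B

Per-1000 ft² balance (a = product A, b = product B):
K₂O: 0.09·a + 0.36·b = 2.4
P₂O₅: 0.1·a + 0.18·b = 1.5
Eliminate a: (row1) − 0.09/0.1·(row2) → 0.198·b = 1.05, so b = 5.30303.
Back-substitute: a = (2.4 − 0.36·5.30303) / 0.09 = 5.45455.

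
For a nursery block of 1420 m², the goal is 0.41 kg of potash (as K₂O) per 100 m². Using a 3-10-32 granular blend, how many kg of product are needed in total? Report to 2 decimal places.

Product per 100 m² = 0.41 / 32% = 1.28125 kg.
Total product = 1.28125 × 1420 / 100 = 18.1937 kg.

18.19 kg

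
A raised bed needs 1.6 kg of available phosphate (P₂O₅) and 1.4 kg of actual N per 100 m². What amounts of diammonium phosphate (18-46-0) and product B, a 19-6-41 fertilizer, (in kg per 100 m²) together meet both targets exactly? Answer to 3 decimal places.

2.872 kg diammonium phosphate, 4.648 kg product B

With a, b = kg per 100 m² of diammonium phosphate and product B:
P₂O₅: 0.46·a + 0.06·b = 1.6
N: 0.18·a + 0.19·b = 1.4
From row1: a = (1.6 − 0.06·b) / 0.46.
Into row2: 0.18·(1.6 − 0.06·b)/0.46 + 0.19·b = 1.4 → b = 4.64752, a = 2.87206.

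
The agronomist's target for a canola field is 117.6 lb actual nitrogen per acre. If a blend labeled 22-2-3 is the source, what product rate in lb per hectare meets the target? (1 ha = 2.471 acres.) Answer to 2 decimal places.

Product per acre = 117.6 / 22% = 534.545 lb.
Convert to per hectare: 534.545 × 2.471 = 1320.862 lb.

1320.86 lb of product per hectare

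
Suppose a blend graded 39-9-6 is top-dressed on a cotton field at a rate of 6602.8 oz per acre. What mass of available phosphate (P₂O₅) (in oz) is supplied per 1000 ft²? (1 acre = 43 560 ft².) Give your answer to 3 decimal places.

13.642 oz P₂O₅ per thousand sq ft

P₂O₅ per acre = 6602.8 × 9% = 594.252 oz.
Convert to per 1000 ft²: 594.252 × 0.0229568 = 13.6421 oz.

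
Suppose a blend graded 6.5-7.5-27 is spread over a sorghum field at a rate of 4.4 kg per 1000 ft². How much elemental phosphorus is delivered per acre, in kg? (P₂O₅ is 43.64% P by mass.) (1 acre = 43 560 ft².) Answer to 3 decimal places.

P₂O₅ per 1000 ft² = 4.4 × 7.5% = 0.33 kg.
Elemental P = 0.33 × 0.4364 = 0.144012 kg per 1000 ft².
Convert to per acre: 0.144012 × 43.56 = 6.27316 kg.

6.273 kg P per acre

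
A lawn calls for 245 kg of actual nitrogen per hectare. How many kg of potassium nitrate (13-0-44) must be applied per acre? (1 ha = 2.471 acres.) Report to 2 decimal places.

762.69 kg of product per acre

Product per hectare = 245 / 13% = 1884.62 kg.
Convert to per acre: 1884.62 × 0.404694 = 762.693 kg.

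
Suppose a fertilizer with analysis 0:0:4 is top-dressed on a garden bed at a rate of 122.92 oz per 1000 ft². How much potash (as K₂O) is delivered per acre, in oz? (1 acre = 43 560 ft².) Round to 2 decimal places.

K₂O per 1000 ft² = 122.92 × 4% = 4.9168 oz.
Convert to per acre: 4.9168 × 43.56 = 214.176 oz.

214.18 oz K₂O per acre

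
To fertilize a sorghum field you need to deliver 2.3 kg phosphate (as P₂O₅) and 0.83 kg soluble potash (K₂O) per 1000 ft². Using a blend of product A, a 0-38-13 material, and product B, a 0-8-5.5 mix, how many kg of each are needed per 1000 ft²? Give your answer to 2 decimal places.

Let a = kg of product A, b = kg of product B (per 1000 ft²).
P₂O₅: 0.38·a + 0.08·b = 2.3
K₂O: 0.13·a + 0.055·b = 0.83
Eliminate a: (row1) − 0.38/0.13·(row2) → -0.0807692·b = -0.126154, so b = 1.5619.
Back-substitute: a = (2.3 − 0.08·1.5619) / 0.38 = 5.72381.

5.72 kg product A, 1.56 kg product B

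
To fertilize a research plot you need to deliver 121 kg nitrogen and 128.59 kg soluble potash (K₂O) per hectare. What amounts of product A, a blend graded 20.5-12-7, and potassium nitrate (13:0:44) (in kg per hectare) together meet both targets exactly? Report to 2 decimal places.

With a, b = kg per hectare of product A and potassium nitrate:
N: 0.205·a + 0.13·b = 121
K₂O: 0.07·a + 0.44·b = 128.59
Eliminate a: (row1) − 0.205/0.07·(row2) → -1.15857·b = -255.585, so b = 220.604.
Back-substitute: a = (121 − 0.13·220.604) / 0.205 = 450.349.

450.35 kg product A, 220.60 kg potassium nitrate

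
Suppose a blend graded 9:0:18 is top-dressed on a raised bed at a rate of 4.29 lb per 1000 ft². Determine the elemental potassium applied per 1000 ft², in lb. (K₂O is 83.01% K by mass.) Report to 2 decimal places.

0.64 lb K per thousand sq ft

K₂O per 1000 ft² = 4.29 × 18% = 0.7722 lb.
Elemental K = 0.7722 × 0.8301 = 0.641003 lb per 1000 ft².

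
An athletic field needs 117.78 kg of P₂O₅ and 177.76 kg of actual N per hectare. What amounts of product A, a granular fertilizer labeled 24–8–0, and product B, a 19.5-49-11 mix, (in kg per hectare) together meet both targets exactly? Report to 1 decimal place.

628.8 kg product A, 137.7 kg product B

With a, b = kg per hectare of product A and product B:
P₂O₅: 0.08·a + 0.49·b = 117.78
N: 0.24·a + 0.195·b = 177.76
From row1: a = (117.78 − 0.49·b) / 0.08.
Into row2: 0.24·(117.78 − 0.49·b)/0.08 + 0.195·b = 177.76 → b = 137.71, a = 628.777.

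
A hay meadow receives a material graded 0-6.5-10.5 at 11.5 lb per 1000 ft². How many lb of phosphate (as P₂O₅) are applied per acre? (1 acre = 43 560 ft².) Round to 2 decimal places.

32.56 lb P₂O₅ per acre

P₂O₅ per 1000 ft² = 11.5 × 6.5% = 0.7475 lb.
Convert to per acre: 0.7475 × 43.56 = 32.5611 lb.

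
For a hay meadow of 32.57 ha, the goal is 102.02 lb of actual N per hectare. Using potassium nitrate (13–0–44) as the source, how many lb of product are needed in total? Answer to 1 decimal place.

Product per hectare = 102.02 / 13% = 784.769 lb.
Total product = 784.769 × 32.57 = 25559.93 lb.

25559.9 lb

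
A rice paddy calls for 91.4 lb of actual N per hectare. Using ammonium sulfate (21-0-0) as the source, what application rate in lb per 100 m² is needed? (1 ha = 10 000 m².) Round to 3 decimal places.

4.352 lb of product per hundred sq m

Product per hectare = 91.4 / 21% = 435.238 lb.
Convert to per 100 m²: 435.238 × 0.01 = 4.35238 lb.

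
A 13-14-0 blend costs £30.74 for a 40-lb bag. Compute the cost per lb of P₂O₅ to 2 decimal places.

P₂O₅ in bag = 40 × 14% = 5.6 lb.
Cost per lb P₂O₅ = £30.74 / 5.6 = £5.4893.

£5.49 per lb P₂O₅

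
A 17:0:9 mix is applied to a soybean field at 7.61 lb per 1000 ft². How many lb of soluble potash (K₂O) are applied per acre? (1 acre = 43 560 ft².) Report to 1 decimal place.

K₂O per 1000 ft² = 7.61 × 9% = 0.6849 lb.
Convert to per acre: 0.6849 × 43.56 = 29.8342 lb.

29.8 lb K₂O per acre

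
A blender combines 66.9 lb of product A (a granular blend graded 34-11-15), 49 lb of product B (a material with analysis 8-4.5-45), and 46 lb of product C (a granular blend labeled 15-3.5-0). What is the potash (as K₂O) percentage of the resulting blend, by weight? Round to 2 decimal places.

19.82% K₂O

Total mass = 66.9 + 49 + 46 = 161.9 lb.
K₂O mass = 15%×66.9 + 45%×49 + 0%×46 = 32.085 lb.
% K₂O = 32.085 / 161.9 = 19.8178%.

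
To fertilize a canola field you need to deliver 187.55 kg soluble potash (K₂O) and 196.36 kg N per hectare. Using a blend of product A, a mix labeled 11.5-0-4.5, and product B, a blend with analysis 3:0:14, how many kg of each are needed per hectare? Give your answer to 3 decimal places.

1482.298 kg product A, 863.190 kg product B

Let a = kg of product A, b = kg of product B (per hectare).
K₂O: 0.045·a + 0.14·b = 187.55
N: 0.115·a + 0.03·b = 196.36
Solving simultaneously: a = 1482.2983, b = 863.1898.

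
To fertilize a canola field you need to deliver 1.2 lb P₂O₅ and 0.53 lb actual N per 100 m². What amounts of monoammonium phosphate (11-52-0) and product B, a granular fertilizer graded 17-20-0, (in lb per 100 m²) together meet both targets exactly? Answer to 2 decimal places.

1.48 lb monoammonium phosphate, 2.16 lb product B

Let a = lb of monoammonium phosphate, b = lb of product B (per 100 m²).
P₂O₅: 0.52·a + 0.2·b = 1.2
N: 0.11·a + 0.17·b = 0.53
Eliminate a: (row1) − 0.52/0.11·(row2) → -0.603636·b = -1.30545, so b = 2.16265.
Back-substitute: a = (1.2 − 0.2·2.16265) / 0.52 = 1.4759.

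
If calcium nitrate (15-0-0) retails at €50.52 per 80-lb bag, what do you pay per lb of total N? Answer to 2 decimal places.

N in bag = 80 × 15% = 12 lb.
Cost per lb N = €50.52 / 12 = €4.2100.

€4.21 per lb N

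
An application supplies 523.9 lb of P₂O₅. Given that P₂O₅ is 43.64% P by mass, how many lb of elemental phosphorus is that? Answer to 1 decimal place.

P = 523.9 × 0.4364 = 228.63 lb.

228.6 lb P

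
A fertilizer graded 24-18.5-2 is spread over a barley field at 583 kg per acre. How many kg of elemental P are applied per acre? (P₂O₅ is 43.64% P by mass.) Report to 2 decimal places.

47.07 kg P per acre

P₂O₅ per acre = 583 × 18.5% = 107.855 kg.
Elemental P = 107.855 × 0.4364 = 47.0679 kg per acre.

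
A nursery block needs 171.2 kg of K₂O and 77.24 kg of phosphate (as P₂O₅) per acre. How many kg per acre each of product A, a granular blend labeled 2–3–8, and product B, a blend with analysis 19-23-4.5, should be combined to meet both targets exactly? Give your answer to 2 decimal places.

Per-acre balance (a = product A, b = product B):
K₂O: 0.08·a + 0.045·b = 171.2
P₂O₅: 0.03·a + 0.23·b = 77.24
Solving simultaneously: a = 2105.584, b = 61.1848.

2105.58 kg product A, 61.18 kg product B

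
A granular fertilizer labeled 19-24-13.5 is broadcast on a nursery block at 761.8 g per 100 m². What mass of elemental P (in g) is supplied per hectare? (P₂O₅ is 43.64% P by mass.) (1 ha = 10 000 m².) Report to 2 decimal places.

P₂O₅ per 100 m² = 761.8 × 24% = 182.832 g.
Elemental P = 182.832 × 0.4364 = 79.7879 g per 100 m².
Convert to per hectare: 79.7879 × 100 = 7978.788 g.

7978.79 g P per hectare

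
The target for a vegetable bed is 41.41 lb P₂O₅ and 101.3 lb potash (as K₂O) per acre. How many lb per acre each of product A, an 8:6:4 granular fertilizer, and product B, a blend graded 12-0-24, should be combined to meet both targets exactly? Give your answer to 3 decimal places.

Per-acre balance (a = product A, b = product B):
P₂O₅: 0.06·a + 0·b = 41.41
K₂O: 0.04·a + 0.24·b = 101.3
Eliminate b: (row1) − 0/0.24·(row2) → 0.06·a = 41.41, so a = 690.1667.
Then b = (101.3 − 0.04·690.1667) / 0.24 = 307.0556.

690.167 lb product A, 307.056 lb product B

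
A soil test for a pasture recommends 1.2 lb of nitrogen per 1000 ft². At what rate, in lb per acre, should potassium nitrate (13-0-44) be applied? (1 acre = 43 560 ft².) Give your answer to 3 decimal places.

402.092 lb of product per acre

Product per 1000 ft² = 1.2 / 13% = 9.23077 lb.
Convert to per acre: 9.23077 × 43.56 = 402.0923 lb.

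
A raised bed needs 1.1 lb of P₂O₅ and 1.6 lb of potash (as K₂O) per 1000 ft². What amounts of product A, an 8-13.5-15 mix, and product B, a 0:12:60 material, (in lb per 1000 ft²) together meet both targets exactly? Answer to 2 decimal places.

7.43 lb product A, 0.81 lb product B

Per-1000 ft² balance (a = product A, b = product B):
P₂O₅: 0.135·a + 0.12·b = 1.1
K₂O: 0.15·a + 0.6·b = 1.6
Solving simultaneously: a = 7.42857, b = 0.809524.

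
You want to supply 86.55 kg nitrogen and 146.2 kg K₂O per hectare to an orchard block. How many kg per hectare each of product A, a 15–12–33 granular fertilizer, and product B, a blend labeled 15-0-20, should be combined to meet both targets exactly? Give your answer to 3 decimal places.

Let a = kg of product A, b = kg of product B (per hectare).
N: 0.15·a + 0.15·b = 86.55
K₂O: 0.33·a + 0.2·b = 146.2
From row1: a = (86.55 − 0.15·b) / 0.15.
Into row2: 0.33·(86.55 − 0.15·b)/0.15 + 0.2·b = 146.2 → b = 340.0769, a = 236.9231.

236.923 kg product A, 340.077 kg product B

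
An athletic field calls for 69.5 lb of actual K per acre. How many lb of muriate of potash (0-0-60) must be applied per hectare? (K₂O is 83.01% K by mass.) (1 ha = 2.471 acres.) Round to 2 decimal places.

As K₂O: 69.5 / 0.8301 = 83.7249 lb per acre.
Product per acre = 83.7249 / 60% = 139.541 lb.
Convert to per hectare: 139.541 × 2.471 = 344.807 lb.

344.81 lb of product per hectare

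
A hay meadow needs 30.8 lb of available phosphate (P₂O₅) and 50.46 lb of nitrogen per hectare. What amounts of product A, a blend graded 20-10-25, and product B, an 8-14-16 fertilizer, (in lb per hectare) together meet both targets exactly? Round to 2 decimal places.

230.02 lb product A, 55.70 lb product B

With a, b = lb per hectare of product A and product B:
P₂O₅: 0.1·a + 0.14·b = 30.8
N: 0.2·a + 0.08·b = 50.46
Eliminate a: (row1) − 0.1/0.2·(row2) → 0.1·b = 5.57, so b = 55.7.
Back-substitute: a = (30.8 − 0.14·55.7) / 0.1 = 230.02.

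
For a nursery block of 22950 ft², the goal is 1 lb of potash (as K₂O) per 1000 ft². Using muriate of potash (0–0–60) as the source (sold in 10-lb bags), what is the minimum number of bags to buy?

4 bags

Product per 1000 ft² = 1 / 60% = 1.66667 lb.
Total product = 1.66667 × 22950 / 1000 = 38.25 lb.
Bags = ⌈38.25 / 10⌉ = 4.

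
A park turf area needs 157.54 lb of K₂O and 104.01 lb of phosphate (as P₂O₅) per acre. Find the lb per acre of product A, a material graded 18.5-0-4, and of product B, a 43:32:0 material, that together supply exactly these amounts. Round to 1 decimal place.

3938.5 lb product A, 325.0 lb product B

Let a = lb of product A, b = lb of product B (per acre).
K₂O: 0.04·a + 0·b = 157.54
P₂O₅: 0·a + 0.32·b = 104.01
Solving simultaneously: a = 3938.5, b = 325.031.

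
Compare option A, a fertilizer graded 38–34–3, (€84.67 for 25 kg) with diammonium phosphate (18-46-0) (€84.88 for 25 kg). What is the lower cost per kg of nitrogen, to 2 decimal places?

€8.91 per kg N (option A)

option A: N per bag = 25 × 38% = 9.5 kg; cost = 84.67 / 9.5 = €8.9126/kg N.
diammonium phosphate: N per bag = 25 × 18% = 4.5 kg; cost = 84.88 / 4.5 = €18.8622/kg N.
option A is cheaper.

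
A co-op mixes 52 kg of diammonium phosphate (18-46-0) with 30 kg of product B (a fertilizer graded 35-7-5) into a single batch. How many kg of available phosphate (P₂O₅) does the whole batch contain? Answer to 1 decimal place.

P₂O₅ mass = 46%×52 + 7%×30 = 26.02 kg.

26.0 kg P₂O₅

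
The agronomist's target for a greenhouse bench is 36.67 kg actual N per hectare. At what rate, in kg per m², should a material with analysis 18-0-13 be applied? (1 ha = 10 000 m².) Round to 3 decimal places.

0.020 kg of product per sq m

Product per hectare = 36.67 / 18% = 203.722 kg.
Convert to per m²: 203.722 × 0.0001 = 0.0203722 kg.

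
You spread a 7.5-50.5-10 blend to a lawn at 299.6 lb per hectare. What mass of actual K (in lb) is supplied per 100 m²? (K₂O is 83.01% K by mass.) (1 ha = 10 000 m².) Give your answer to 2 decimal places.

K₂O per hectare = 299.6 × 10% = 29.96 lb.
Elemental K = 29.96 × 0.8301 = 24.8698 lb per hectare.
Convert to per 100 m²: 24.8698 × 0.01 = 0.248698 lb.

0.25 lb K per hundred sq m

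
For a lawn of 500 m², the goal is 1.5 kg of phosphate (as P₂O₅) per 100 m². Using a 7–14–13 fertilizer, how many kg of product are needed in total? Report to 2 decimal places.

Product per 100 m² = 1.5 / 14% = 10.7143 kg.
Total product = 10.7143 × 500 / 100 = 53.5714 kg.

53.57 kg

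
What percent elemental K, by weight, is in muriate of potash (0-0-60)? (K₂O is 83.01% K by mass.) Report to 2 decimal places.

49.81% K

%K = 60 × 0.8301 = 49.806%.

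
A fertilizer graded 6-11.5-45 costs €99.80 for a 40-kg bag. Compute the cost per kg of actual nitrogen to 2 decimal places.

N in bag = 40 × 6% = 2.4 kg.
Cost per kg N = €99.80 / 2.4 = €41.5833.

€41.58 per kg N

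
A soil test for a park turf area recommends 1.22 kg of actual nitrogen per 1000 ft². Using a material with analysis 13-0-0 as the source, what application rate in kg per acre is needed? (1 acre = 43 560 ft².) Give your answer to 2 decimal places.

408.79 kg of product per acre

Product per 1000 ft² = 1.22 / 13% = 9.38462 kg.
Convert to per acre: 9.38462 × 43.56 = 408.794 kg.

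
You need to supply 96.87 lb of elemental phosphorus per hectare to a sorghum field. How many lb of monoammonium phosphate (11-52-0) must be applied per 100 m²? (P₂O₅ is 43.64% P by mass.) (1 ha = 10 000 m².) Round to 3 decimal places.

As P₂O₅: 96.87 / 0.4364 = 221.975 lb per hectare.
Product per hectare = 221.975 / 52% = 426.875 lb.
Convert to per 100 m²: 426.875 × 0.01 = 4.26875 lb.

4.269 lb of product per hundred sq m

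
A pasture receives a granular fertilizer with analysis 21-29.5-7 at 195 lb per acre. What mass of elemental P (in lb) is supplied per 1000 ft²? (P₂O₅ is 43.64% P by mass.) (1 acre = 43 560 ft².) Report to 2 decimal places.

0.58 lb P per thousand sq ft

P₂O₅ per acre = 195 × 29.5% = 57.525 lb.
Elemental P = 57.525 × 0.4364 = 25.1039 lb per acre.
Convert to per 1000 ft²: 25.1039 × 0.0229568 = 0.576306 lb.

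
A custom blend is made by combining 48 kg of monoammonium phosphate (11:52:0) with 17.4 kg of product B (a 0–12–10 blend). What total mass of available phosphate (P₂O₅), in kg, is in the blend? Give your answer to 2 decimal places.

27.05 kg P₂O₅

P₂O₅ mass = 52%×48 + 12%×17.4 = 27.048 kg.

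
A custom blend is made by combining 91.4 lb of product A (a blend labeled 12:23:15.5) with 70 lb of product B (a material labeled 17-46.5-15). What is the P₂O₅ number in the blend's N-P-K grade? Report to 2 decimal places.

33.19% P₂O₅

Total mass = 91.4 + 70 = 161.4 lb.
P₂O₅ mass = 23%×91.4 + 46.5%×70 = 53.572 lb.
% P₂O₅ = 53.572 / 161.4 = 33.1921%.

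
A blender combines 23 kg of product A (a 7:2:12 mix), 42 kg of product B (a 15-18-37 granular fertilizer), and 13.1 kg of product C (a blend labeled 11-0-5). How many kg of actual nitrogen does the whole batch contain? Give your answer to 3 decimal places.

N mass = 7%×23 + 15%×42 + 11%×13.1 = 9.351 kg.

9.351 kg N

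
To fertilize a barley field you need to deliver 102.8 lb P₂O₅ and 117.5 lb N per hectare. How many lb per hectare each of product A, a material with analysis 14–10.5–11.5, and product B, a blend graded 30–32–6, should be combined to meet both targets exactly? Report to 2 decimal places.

508.27 lb product A, 154.47 lb product B

Per-hectare balance (a = product A, b = product B):
P₂O₅: 0.105·a + 0.32·b = 102.8
N: 0.14·a + 0.3·b = 117.5
Eliminate a: (row1) − 0.105/0.14·(row2) → 0.095·b = 14.675, so b = 154.474.
Back-substitute: a = (102.8 − 0.32·154.474) / 0.105 = 508.271.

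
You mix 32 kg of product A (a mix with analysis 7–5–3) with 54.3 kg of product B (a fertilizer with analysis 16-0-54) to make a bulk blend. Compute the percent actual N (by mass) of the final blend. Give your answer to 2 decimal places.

Total mass = 32 + 54.3 = 86.3 kg.
N mass = 7%×32 + 16%×54.3 = 10.928 kg.
% N = 10.928 / 86.3 = 12.6628%.

12.66% N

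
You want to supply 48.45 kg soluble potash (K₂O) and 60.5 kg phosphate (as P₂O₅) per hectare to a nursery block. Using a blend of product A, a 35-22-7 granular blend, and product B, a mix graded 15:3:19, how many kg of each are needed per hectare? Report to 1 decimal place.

Per-hectare balance (a = product A, b = product B):
K₂O: 0.07·a + 0.19·b = 48.45
P₂O₅: 0.22·a + 0.03·b = 60.5
From row1: a = (48.45 − 0.19·b) / 0.07.
Into row2: 0.22·(48.45 − 0.19·b)/0.07 + 0.03·b = 60.5 → b = 161.814, a = 252.935.

252.9 kg product A, 161.8 kg product B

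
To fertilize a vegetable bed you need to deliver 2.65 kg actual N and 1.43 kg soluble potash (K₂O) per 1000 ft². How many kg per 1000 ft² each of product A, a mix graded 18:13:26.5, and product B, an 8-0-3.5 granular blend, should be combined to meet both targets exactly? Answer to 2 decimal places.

1.45 kg product A, 29.86 kg product B

Let a = kg of product A, b = kg of product B (per 1000 ft²).
N: 0.18·a + 0.08·b = 2.65
K₂O: 0.265·a + 0.035·b = 1.43
Eliminate b: (row1) − 0.08/0.035·(row2) → -0.425714·a = -0.618571, so a = 1.45302.
Then b = (1.43 − 0.265·1.45302) / 0.035 = 29.8557.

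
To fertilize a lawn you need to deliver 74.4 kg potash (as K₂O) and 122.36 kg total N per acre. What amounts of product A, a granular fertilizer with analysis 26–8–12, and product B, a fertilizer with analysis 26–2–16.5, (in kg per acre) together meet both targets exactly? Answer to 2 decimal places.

Let a = kg of product A, b = kg of product B (per acre).
K₂O: 0.12·a + 0.165·b = 74.4
N: 0.26·a + 0.26·b = 122.36
Solving simultaneously: a = 72.2564, b = 398.359.

72.26 kg product A, 398.36 kg product B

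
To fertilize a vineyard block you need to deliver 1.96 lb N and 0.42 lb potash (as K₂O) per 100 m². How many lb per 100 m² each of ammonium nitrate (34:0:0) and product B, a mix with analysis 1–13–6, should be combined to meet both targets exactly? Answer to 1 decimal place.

Per-100 m² balance (a = ammonium nitrate, b = product B):
N: 0.34·a + 0.01·b = 1.96
K₂O: 0·a + 0.06·b = 0.42
Solving simultaneously: a = 5.55882, b = 7.

5.6 lb ammonium nitrate, 7.0 lb product B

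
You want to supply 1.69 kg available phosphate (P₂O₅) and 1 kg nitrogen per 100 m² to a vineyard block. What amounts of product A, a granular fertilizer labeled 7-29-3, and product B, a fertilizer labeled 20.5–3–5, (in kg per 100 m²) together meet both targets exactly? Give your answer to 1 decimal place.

Let a = kg of product A, b = kg of product B (per 100 m²).
P₂O₅: 0.29·a + 0.03·b = 1.69
N: 0.07·a + 0.205·b = 1
From row1: a = (1.69 − 0.03·b) / 0.29.
Into row2: 0.07·(1.69 − 0.03·b)/0.29 + 0.205·b = 1 → b = 2.9939, a = 5.51787.

5.5 kg product A, 3.0 kg product B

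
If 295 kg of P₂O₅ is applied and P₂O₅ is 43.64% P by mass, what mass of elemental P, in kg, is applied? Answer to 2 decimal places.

128.74 kg P

P = 295 × 0.4364 = 128.738 kg.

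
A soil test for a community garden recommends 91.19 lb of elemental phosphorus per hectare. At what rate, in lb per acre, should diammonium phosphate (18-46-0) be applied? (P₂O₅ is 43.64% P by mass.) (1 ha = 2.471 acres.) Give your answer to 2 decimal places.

As P₂O₅: 91.19 / 0.4364 = 208.96 lb per hectare.
Product per hectare = 208.96 / 46% = 454.26 lb.
Convert to per acre: 454.26 × 0.404694 = 183.837 lb.

183.84 lb of product per acre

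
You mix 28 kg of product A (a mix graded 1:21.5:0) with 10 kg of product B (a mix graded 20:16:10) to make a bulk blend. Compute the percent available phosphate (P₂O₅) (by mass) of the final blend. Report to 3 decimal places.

20.053% P₂O₅

Total mass = 28 + 10 = 38 kg.
P₂O₅ mass = 21.5%×28 + 16%×10 = 7.62 kg.
% P₂O₅ = 7.62 / 38 = 20.0526%.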